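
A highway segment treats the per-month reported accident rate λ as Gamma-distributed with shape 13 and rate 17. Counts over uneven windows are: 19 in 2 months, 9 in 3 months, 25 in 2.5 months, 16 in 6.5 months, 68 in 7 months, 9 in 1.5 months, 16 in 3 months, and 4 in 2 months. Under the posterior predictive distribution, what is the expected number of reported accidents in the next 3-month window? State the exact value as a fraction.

1074/89

Total count: 19 + 9 + 25 + 16 + 68 + 9 + 16 + 4 = 166.
Total exposure: 2 + 3 + 2.5 + 6.5 + 7 + 1.5 + 3 + 2 = 27.5 months.
The Gamma prior is conjugate for the Poisson rate, so λ | data ~ Gamma(13+166, 17+27.5) = Gamma(179, 89/2).
Predictive mean over a 3-month window = T·E[λ|data] = 3·179/(89/2) = 1074/89.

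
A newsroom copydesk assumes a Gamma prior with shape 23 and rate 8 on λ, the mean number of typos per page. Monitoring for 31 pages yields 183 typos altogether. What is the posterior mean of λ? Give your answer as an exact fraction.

Total count 183 over total exposure 31 pages.
The Gamma prior is conjugate for the Poisson rate, so λ | data ~ Gamma(23+183, 8+31) = Gamma(206, 39).
Posterior mean = α'/β' = 206/39.

206/39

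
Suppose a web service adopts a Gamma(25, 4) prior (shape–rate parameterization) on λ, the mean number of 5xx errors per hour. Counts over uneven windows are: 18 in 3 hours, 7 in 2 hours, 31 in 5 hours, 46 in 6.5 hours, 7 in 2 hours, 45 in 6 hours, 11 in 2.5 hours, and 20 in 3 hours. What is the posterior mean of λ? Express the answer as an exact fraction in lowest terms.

105/17

Total count: 18 + 7 + 31 + 46 + 7 + 45 + 11 + 20 = 185.
Total exposure: 3 + 2 + 5 + 6.5 + 2 + 6 + 2.5 + 3 = 30 hours.
By Gamma–Poisson conjugacy, the posterior is Gamma(α + Σx, β + Σt) = Gamma(25 + 185, 4 + 30) = Gamma(210, 34).
Posterior mean = α'/β' = 210/34 = 105/17.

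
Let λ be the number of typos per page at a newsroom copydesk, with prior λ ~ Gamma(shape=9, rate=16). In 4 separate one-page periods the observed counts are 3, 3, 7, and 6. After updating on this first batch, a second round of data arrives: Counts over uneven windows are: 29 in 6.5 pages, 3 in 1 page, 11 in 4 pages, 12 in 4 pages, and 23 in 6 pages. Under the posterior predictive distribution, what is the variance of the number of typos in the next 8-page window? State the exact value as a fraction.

167904/6889

Total count: 3 + 3 + 7 + 6 = 19.
Total exposure: 4 pages.
After the first batch: Gamma(9 + 19, 16 + 4) = Gamma(28, 20).
Total count: 29 + 3 + 11 + 12 + 23 = 78.
Total exposure: 6.5 + 1 + 4 + 4 + 6 = 21.5 pages.
After the second batch: Gamma(28 + 78, 20 + 21.5) = Gamma(106, 83/2).
The posterior predictive for a window of length T is Negative Binomial with variance T·α'·(β'+T)/β'² = 8·106·(99/2)/(6889/4) = 167904/6889.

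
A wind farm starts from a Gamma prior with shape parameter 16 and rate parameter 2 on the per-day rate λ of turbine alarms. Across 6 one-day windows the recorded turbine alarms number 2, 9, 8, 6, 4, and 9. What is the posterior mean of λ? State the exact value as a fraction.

Total count: 2 + 9 + 8 + 6 + 4 + 9 = 38.
Total exposure: 6 days.
By Gamma–Poisson conjugacy, the posterior is Gamma(α + Σx, β + Σt) = Gamma(16 + 38, 2 + 6) = Gamma(54, 8).
Posterior mean = α'/β' = 54/8 = 27/4.

27/4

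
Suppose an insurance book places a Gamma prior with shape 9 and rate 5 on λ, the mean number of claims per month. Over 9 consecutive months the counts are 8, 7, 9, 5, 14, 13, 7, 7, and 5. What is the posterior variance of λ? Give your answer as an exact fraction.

3/7

Total count: 8 + 7 + 9 + 5 + 14 + 13 + 7 + 7 + 5 = 75.
Total exposure: 9 months.
Posterior: α' = 9 + 75 = 84, β' = 5 + 9 = 14.
Posterior variance = α'/β'² = 84/196 = 3/7.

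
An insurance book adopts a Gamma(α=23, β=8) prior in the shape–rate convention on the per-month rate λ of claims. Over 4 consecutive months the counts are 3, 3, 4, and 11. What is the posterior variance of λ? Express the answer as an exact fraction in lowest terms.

Total count: 3 + 3 + 4 + 11 = 21.
Total exposure: 4 months.
Conjugate update: add total count to the shape and total exposure to the rate, giving Gamma(44, 12).
Posterior variance = α'/β'² = 44/144 = 11/36.

11/36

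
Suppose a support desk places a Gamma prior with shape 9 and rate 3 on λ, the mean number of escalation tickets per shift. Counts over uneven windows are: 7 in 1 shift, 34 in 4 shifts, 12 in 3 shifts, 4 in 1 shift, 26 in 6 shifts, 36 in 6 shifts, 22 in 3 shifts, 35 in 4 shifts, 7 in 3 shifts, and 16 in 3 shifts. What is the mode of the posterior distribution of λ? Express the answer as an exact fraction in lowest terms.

207/37

Total count: 7 + 34 + 12 + 4 + 26 + 36 + 22 + 35 + 7 + 16 = 199.
Total exposure: 1 + 4 + 3 + 1 + 6 + 6 + 3 + 4 + 3 + 3 = 34 shifts.
By Gamma–Poisson conjugacy, the posterior is Gamma(α + Σx, β + Σt) = Gamma(9 + 199, 3 + 34) = Gamma(208, 37).
Posterior mode = (α'−1)/β' = 207/37.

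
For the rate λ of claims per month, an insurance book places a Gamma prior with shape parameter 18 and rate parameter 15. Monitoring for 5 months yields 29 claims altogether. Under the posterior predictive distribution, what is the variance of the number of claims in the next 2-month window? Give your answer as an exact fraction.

517/100

Total count 29 over total exposure 5 months.
The Gamma prior is conjugate for the Poisson rate, so λ | data ~ Gamma(18+29, 15+5) = Gamma(47, 20).
The posterior predictive for a window of length T is Negative Binomial with variance T·α'·(β'+T)/β'² = 2·47·22/400 = 517/100.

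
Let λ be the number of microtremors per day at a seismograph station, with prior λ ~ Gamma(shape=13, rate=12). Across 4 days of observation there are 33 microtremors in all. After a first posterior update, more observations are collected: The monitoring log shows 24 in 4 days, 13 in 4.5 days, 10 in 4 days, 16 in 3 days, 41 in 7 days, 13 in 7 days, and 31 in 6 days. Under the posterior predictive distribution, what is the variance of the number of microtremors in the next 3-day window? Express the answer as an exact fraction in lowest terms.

Total count 33 over total exposure 4 days.
After the first batch: Gamma(13 + 33, 12 + 4) = Gamma(46, 16).
Total count: 24 + 13 + 10 + 16 + 41 + 13 + 31 = 148.
Total exposure: 4 + 4.5 + 4 + 3 + 7 + 7 + 6 = 35.5 days.
After the second batch: Gamma(46 + 148, 16 + 35.5) = Gamma(194, 103/2).
The posterior predictive for a window of length T is Negative Binomial with variance T·α'·(β'+T)/β'² = 3·194·(109/2)/(10609/4) = 126876/10609.

126876/10609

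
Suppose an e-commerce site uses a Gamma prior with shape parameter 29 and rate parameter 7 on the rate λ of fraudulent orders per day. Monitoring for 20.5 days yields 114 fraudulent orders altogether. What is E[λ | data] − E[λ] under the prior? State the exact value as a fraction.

Total count 114 over total exposure 20.5 days.
Posterior: α' = 29 + 114 = 143, β' = 7 + 20.5 = 55/2.
Posterior mean = 143/(55/2) = 26/5; prior mean = 29/7 = 29/7. Difference = 26/5 − 29/7 = 37/35.

37/35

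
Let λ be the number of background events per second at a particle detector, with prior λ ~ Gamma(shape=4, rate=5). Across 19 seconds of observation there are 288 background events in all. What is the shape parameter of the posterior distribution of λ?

Total count 288 over total exposure 19 seconds.
By Gamma–Poisson conjugacy, the posterior is Gamma(α + Σx, β + Σt) = Gamma(4 + 288, 5 + 19) = Gamma(292, 24).

292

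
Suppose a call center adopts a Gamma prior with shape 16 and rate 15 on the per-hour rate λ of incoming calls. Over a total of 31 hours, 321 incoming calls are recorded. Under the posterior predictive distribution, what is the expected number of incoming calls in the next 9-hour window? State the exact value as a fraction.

Total count 321 over total exposure 31 hours.
Gamma(α, β) with Poisson data over total exposure Σt gives posterior Gamma(α+Σx, β+Σt) = Gamma(337, 46).
Predictive mean over a 9-hour window = T·E[λ|data] = 9·337/46 = 3033/46.

3033/46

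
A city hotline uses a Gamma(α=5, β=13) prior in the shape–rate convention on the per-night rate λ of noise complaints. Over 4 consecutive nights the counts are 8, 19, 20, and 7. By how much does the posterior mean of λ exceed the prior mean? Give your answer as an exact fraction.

682/221

Total count: 8 + 19 + 20 + 7 = 54.
Total exposure: 4 nights.
Conjugate update: add total count to the shape and total exposure to the rate, giving Gamma(59, 17).
Posterior mean = 59/17 = 59/17; prior mean = 5/13 = 5/13. Difference = 59/17 − 5/13 = 682/221.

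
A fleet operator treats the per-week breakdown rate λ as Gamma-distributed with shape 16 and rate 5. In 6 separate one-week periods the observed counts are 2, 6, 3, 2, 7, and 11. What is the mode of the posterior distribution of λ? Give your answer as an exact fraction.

Total count: 2 + 6 + 3 + 2 + 7 + 11 = 31.
Total exposure: 6 weeks.
Posterior: α' = 16 + 31 = 47, β' = 5 + 6 = 11.
Posterior mode = (α'−1)/β' = 46/11.

46/11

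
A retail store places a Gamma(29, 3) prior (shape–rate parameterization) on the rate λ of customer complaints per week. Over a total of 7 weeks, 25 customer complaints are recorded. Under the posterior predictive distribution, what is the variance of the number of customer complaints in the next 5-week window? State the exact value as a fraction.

81/2

Total count 25 over total exposure 7 weeks.
Posterior: α' = 29 + 25 = 54, β' = 3 + 7 = 10.
The posterior predictive for a window of length T is Negative Binomial with variance T·α'·(β'+T)/β'² = 5·54·15/100 = 81/2.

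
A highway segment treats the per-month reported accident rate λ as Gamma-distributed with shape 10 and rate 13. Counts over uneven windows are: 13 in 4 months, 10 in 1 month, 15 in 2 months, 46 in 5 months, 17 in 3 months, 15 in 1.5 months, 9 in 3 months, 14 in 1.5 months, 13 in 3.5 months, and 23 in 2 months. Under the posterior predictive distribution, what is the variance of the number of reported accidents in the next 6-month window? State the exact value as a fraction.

202020/6241

Total count: 13 + 10 + 15 + 46 + 17 + 15 + 9 + 14 + 13 + 23 = 175.
Total exposure: 4 + 1 + 2 + 5 + 3 + 1.5 + 3 + 1.5 + 3.5 + 2 = 26.5 months.
Posterior: α' = 10 + 175 = 185, β' = 13 + 26.5 = 79/2.
The posterior predictive for a window of length T is Negative Binomial with variance T·α'·(β'+T)/β'² = 6·185·(91/2)/(6241/4) = 202020/6241.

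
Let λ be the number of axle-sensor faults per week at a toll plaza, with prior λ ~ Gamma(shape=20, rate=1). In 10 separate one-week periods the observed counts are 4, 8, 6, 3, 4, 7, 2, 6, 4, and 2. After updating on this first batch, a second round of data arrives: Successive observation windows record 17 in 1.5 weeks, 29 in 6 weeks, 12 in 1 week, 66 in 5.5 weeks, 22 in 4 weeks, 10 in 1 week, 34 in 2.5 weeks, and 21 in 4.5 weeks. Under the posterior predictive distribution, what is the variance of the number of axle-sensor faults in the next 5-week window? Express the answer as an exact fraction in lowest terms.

Total count: 4 + 8 + 6 + 3 + 4 + 7 + 2 + 6 + 4 + 2 = 46.
Total exposure: 10 weeks.
After the first batch: Gamma(20 + 46, 1 + 10) = Gamma(66, 11).
Total count: 17 + 29 + 12 + 66 + 22 + 10 + 34 + 21 = 211.
Total exposure: 1.5 + 6 + 1 + 5.5 + 4 + 1 + 2.5 + 4.5 = 26 weeks.
After the second batch: Gamma(66 + 211, 11 + 26) = Gamma(277, 37).
The posterior predictive for a window of length T is Negative Binomial with variance T·α'·(β'+T)/β'² = 5·277·42/1369 = 58170/1369.

58170/1369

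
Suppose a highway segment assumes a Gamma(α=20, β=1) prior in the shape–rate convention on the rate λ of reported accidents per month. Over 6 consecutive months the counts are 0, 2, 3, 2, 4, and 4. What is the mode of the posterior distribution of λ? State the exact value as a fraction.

34/7

Total count: 0 + 2 + 3 + 2 + 4 + 4 = 15.
Total exposure: 6 months.
Conjugate update: add total count to the shape and total exposure to the rate, giving Gamma(35, 7).
Posterior mode = (α'−1)/β' = 34/7.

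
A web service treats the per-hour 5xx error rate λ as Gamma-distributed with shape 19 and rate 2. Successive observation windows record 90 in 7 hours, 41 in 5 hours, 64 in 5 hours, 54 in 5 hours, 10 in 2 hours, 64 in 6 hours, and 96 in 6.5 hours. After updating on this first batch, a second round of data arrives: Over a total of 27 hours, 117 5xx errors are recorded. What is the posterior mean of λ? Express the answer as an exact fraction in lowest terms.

Total count: 90 + 41 + 64 + 54 + 10 + 64 + 96 = 419.
Total exposure: 7 + 5 + 5 + 5 + 2 + 6 + 6.5 = 36.5 hours.
After the first batch: Gamma(19 + 419, 2 + 36.5) = Gamma(438, 77/2).
Total count 117 over total exposure 27 hours.
After the second batch: Gamma(438 + 117, 77/2 + 27) = Gamma(555, 131/2).
Posterior mean = α'/β' = 555/(131/2) = 1110/131.

1110/131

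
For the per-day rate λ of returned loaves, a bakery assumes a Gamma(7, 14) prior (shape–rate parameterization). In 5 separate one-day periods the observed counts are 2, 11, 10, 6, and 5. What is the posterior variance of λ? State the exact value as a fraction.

41/361

Total count: 2 + 11 + 10 + 6 + 5 = 34.
Total exposure: 5 days.
By Gamma–Poisson conjugacy, the posterior is Gamma(α + Σx, β + Σt) = Gamma(7 + 34, 14 + 5) = Gamma(41, 19).
Posterior variance = α'/β'² = 41/361.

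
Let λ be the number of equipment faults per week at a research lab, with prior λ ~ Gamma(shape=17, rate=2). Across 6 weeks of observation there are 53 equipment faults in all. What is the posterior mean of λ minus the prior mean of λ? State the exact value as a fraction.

1/4

Total count 53 over total exposure 6 weeks.
Conjugate update: add total count to the shape and total exposure to the rate, giving Gamma(70, 8).
Posterior mean = 70/8 = 35/4; prior mean = 17/2 = 17/2. Difference = 35/4 − 17/2 = 1/4.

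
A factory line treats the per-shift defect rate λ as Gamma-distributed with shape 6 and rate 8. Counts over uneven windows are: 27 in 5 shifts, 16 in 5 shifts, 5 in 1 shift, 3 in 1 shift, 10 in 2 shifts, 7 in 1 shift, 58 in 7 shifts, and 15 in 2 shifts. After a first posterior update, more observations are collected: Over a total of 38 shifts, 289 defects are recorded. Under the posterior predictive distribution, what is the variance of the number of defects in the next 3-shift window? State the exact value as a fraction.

Total count: 27 + 16 + 5 + 3 + 10 + 7 + 58 + 15 = 141.
Total exposure: 5 + 5 + 1 + 1 + 2 + 1 + 7 + 2 = 24 shifts.
After the first batch: Gamma(6 + 141, 8 + 24) = Gamma(147, 32).
Total count 289 over total exposure 38 shifts.
After the second batch: Gamma(147 + 289, 32 + 38) = Gamma(436, 70).
The posterior predictive for a window of length T is Negative Binomial with variance T·α'·(β'+T)/β'² = 3·436·73/4900 = 23871/1225.

23871/1225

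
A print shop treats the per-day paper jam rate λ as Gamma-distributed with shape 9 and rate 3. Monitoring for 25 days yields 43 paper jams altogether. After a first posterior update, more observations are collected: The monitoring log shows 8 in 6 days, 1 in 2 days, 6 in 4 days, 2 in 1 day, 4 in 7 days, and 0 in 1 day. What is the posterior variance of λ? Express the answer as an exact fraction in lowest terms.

Total count 43 over total exposure 25 days.
After the first batch: Gamma(9 + 43, 3 + 25) = Gamma(52, 28).
Total count: 8 + 1 + 6 + 2 + 4 + 0 = 21.
Total exposure: 6 + 2 + 4 + 1 + 7 + 1 = 21 days.
After the second batch: Gamma(52 + 21, 28 + 21) = Gamma(73, 49).
Posterior variance = α'/β'² = 73/2401.

73/2401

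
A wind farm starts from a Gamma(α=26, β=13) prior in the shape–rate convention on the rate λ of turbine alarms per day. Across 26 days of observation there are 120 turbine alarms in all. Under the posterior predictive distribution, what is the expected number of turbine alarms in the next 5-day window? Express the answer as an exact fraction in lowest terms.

Total count 120 over total exposure 26 days.
Posterior: α' = 26 + 120 = 146, β' = 13 + 26 = 39.
Predictive mean over a 5-day window = T·E[λ|data] = 5·146/39 = 730/39.

730/39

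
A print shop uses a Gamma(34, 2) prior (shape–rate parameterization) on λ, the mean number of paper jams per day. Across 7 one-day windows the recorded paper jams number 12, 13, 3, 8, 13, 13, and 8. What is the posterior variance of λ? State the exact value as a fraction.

Total count: 12 + 13 + 3 + 8 + 13 + 13 + 8 = 70.
Total exposure: 7 days.
By Gamma–Poisson conjugacy, the posterior is Gamma(α + Σx, β + Σt) = Gamma(34 + 70, 2 + 7) = Gamma(104, 9).
Posterior variance = α'/β'² = 104/81.

104/81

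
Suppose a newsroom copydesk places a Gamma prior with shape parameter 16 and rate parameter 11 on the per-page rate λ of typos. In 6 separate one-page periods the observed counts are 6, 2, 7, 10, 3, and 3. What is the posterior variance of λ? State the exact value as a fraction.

Total count: 6 + 2 + 7 + 10 + 3 + 3 = 31.
Total exposure: 6 pages.
Gamma(α, β) with Poisson data over total exposure Σt gives posterior Gamma(α+Σx, β+Σt) = Gamma(47, 17).
Posterior variance = α'/β'² = 47/289.

47/289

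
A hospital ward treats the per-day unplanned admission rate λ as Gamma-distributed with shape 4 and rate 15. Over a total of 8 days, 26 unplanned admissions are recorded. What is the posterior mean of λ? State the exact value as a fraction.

30/23

Total count 26 over total exposure 8 days.
The Gamma prior is conjugate for the Poisson rate, so λ | data ~ Gamma(4+26, 15+8) = Gamma(30, 23).
Posterior mean = α'/β' = 30/23.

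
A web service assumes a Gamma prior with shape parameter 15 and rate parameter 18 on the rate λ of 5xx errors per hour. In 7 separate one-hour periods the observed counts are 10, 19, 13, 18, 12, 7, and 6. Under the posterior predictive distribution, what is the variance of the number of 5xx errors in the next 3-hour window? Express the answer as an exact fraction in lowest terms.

Total count: 10 + 19 + 13 + 18 + 12 + 7 + 6 = 85.
Total exposure: 7 hours.
By Gamma–Poisson conjugacy, the posterior is Gamma(α + Σx, β + Σt) = Gamma(15 + 85, 18 + 7) = Gamma(100, 25).
The posterior predictive for a window of length T is Negative Binomial with variance T·α'·(β'+T)/β'² = 3·100·28/625 = 336/25.

336/25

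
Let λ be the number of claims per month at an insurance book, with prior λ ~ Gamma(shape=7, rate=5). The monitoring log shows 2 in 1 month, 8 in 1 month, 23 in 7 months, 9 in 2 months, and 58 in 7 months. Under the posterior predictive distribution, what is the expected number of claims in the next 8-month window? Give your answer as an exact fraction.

856/23

Total count: 2 + 8 + 23 + 9 + 58 = 100.
Total exposure: 1 + 1 + 7 + 2 + 7 = 18 months.
Posterior: α' = 7 + 100 = 107, β' = 5 + 18 = 23.
Predictive mean over an 8-month window = T·E[λ|data] = 8·107/23 = 856/23.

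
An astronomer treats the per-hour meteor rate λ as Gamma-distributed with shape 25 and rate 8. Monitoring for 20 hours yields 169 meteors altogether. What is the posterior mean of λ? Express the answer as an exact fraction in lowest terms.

97/14

Total count 169 over total exposure 20 hours.
By Gamma–Poisson conjugacy, the posterior is Gamma(α + Σx, β + Σt) = Gamma(25 + 169, 8 + 20) = Gamma(194, 28).
Posterior mean = α'/β' = 194/28 = 97/14.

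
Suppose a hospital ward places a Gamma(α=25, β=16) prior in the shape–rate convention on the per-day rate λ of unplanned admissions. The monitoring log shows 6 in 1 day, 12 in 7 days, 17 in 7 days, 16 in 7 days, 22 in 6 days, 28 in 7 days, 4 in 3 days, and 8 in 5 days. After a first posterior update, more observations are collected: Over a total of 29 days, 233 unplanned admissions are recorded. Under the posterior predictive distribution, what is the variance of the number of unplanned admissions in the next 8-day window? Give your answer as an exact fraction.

Total count: 6 + 12 + 17 + 16 + 22 + 28 + 4 + 8 = 113.
Total exposure: 1 + 7 + 7 + 7 + 6 + 7 + 3 + 5 = 43 days.
After the first batch: Gamma(25 + 113, 16 + 43) = Gamma(138, 59).
Total count 233 over total exposure 29 days.
After the second batch: Gamma(138 + 233, 59 + 29) = Gamma(371, 88).
The posterior predictive for a window of length T is Negative Binomial with variance T·α'·(β'+T)/β'² = 8·371·96/7744 = 4452/121.

4452/121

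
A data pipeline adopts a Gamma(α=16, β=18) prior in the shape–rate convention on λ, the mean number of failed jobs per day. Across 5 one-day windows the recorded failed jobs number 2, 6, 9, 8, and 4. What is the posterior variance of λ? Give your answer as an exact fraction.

45/529

Total count: 2 + 6 + 9 + 8 + 4 = 29.
Total exposure: 5 days.
Conjugate update: add total count to the shape and total exposure to the rate, giving Gamma(45, 23).
Posterior variance = α'/β'² = 45/529.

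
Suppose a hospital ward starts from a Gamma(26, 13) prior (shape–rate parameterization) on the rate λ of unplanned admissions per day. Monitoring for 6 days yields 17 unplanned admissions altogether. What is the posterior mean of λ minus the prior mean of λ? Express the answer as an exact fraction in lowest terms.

5/19

Total count 17 over total exposure 6 days.
Conjugate update: add total count to the shape and total exposure to the rate, giving Gamma(43, 19).
Posterior mean = 43/19 = 43/19; prior mean = 26/13 = 2. Difference = 43/19 − 2 = 5/19.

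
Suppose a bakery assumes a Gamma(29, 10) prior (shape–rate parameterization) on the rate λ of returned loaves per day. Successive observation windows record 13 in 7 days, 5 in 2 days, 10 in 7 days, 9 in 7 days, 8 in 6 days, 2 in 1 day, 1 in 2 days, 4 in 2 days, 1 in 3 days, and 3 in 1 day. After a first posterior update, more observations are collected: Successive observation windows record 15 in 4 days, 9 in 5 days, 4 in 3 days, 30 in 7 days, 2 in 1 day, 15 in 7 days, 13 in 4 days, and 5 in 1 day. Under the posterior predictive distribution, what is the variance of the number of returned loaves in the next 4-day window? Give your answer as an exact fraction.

Total count: 13 + 5 + 10 + 9 + 8 + 2 + 1 + 4 + 1 + 3 = 56.
Total exposure: 7 + 2 + 7 + 7 + 6 + 1 + 2 + 2 + 3 + 1 = 38 days.
After the first batch: Gamma(29 + 56, 10 + 38) = Gamma(85, 48).
Total count: 15 + 9 + 4 + 30 + 2 + 15 + 13 + 5 = 93.
Total exposure: 4 + 5 + 3 + 7 + 1 + 7 + 4 + 1 = 32 days.
After the second batch: Gamma(85 + 93, 48 + 32) = Gamma(178, 80).
The posterior predictive for a window of length T is Negative Binomial with variance T·α'·(β'+T)/β'² = 4·178·84/6400 = 1869/200.

1869/200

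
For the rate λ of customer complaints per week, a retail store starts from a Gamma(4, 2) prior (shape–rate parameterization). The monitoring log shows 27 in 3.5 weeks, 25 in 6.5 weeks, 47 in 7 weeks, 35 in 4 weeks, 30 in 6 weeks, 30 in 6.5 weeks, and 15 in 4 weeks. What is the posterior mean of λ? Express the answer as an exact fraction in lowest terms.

426/79

Total count: 27 + 25 + 47 + 35 + 30 + 30 + 15 = 209.
Total exposure: 3.5 + 6.5 + 7 + 4 + 6 + 6.5 + 4 = 37.5 weeks.
Conjugate update: add total count to the shape and total exposure to the rate, giving Gamma(213, 79/2).
Posterior mean = α'/β' = 213/(79/2) = 426/79.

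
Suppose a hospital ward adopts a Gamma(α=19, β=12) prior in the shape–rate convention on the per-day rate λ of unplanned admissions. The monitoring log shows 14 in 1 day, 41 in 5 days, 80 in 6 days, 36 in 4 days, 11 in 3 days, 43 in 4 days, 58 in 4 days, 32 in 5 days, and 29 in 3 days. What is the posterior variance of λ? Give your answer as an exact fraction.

363/2209

Total count: 14 + 41 + 80 + 36 + 11 + 43 + 58 + 32 + 29 = 344.
Total exposure: 1 + 5 + 6 + 4 + 3 + 4 + 4 + 5 + 3 = 35 days.
By Gamma–Poisson conjugacy, the posterior is Gamma(α + Σx, β + Σt) = Gamma(19 + 344, 12 + 35) = Gamma(363, 47).
Posterior variance = α'/β'² = 363/2209.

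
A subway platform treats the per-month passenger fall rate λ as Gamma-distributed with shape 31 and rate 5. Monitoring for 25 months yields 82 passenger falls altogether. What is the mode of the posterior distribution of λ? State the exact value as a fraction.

Total count 82 over total exposure 25 months.
Gamma(α, β) with Poisson data over total exposure Σt gives posterior Gamma(α+Σx, β+Σt) = Gamma(113, 30).
Posterior mode = (α'−1)/β' = 112/30 = 56/15.

56/15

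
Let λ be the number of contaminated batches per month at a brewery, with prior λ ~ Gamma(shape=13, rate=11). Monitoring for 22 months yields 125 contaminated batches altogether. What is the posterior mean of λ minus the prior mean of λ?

Total count 125 over total exposure 22 months.
Gamma(α, β) with Poisson data over total exposure Σt gives posterior Gamma(α+Σx, β+Σt) = Gamma(138, 33).
Posterior mean = 138/33 = 46/11; prior mean = 13/11 = 13/11. Difference = 46/11 − 13/11 = 3.

3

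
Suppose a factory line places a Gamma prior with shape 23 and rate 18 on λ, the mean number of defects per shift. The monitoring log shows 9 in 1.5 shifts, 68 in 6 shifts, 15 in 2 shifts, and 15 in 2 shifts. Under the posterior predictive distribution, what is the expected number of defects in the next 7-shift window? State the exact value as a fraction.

Total count: 9 + 68 + 15 + 15 = 107.
Total exposure: 1.5 + 6 + 2 + 2 = 11.5 shifts.
Gamma(α, β) with Poisson data over total exposure Σt gives posterior Gamma(α+Σx, β+Σt) = Gamma(130, 59/2).
Predictive mean over a 7-shift window = T·E[λ|data] = 7·130/(59/2) = 1820/59.

1820/59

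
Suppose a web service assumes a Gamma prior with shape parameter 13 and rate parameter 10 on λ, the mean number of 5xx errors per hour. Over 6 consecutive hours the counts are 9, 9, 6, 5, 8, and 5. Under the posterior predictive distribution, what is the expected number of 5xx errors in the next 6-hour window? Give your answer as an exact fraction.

165/8

Total count: 9 + 9 + 6 + 5 + 8 + 5 = 42.
Total exposure: 6 hours.
By Gamma–Poisson conjugacy, the posterior is Gamma(α + Σx, β + Σt) = Gamma(13 + 42, 10 + 6) = Gamma(55, 16).
Predictive mean over a 6-hour window = T·E[λ|data] = 6·55/16 = 165/8.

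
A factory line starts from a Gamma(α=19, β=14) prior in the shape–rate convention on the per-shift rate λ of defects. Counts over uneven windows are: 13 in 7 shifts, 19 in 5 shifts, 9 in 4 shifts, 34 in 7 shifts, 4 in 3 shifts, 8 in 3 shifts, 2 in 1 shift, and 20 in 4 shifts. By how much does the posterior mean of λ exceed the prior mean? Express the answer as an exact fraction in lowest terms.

55/42

Total count: 13 + 19 + 9 + 34 + 4 + 8 + 2 + 20 = 109.
Total exposure: 7 + 5 + 4 + 7 + 3 + 3 + 1 + 4 = 34 shifts.
By Gamma–Poisson conjugacy, the posterior is Gamma(α + Σx, β + Σt) = Gamma(19 + 109, 14 + 34) = Gamma(128, 48).
Posterior mean = 128/48 = 8/3; prior mean = 19/14 = 19/14. Difference = 8/3 − 19/14 = 55/42.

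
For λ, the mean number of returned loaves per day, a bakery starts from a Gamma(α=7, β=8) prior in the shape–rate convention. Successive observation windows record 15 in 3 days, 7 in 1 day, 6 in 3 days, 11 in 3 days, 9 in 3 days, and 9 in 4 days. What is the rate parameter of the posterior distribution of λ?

Total count: 15 + 7 + 6 + 11 + 9 + 9 = 57.
Total exposure: 3 + 1 + 3 + 3 + 3 + 4 = 17 days.
The Gamma prior is conjugate for the Poisson rate, so λ | data ~ Gamma(7+57, 8+17) = Gamma(64, 25).

25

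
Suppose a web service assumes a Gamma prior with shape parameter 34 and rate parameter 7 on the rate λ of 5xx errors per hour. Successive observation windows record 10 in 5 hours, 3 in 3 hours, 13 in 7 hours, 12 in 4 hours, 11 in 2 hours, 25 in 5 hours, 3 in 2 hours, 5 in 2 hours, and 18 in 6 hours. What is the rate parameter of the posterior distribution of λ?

43

Total count: 10 + 3 + 13 + 12 + 11 + 25 + 3 + 5 + 18 = 100.
Total exposure: 5 + 3 + 7 + 4 + 2 + 5 + 2 + 2 + 6 = 36 hours.
Posterior: α' = 34 + 100 = 134, β' = 7 + 36 = 43.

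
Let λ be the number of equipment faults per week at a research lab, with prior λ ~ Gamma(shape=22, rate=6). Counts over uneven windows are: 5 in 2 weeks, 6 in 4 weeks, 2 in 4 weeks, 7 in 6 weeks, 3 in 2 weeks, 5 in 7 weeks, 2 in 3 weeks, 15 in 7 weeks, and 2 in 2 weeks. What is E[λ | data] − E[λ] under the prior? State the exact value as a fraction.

Total count: 5 + 6 + 2 + 7 + 3 + 5 + 2 + 15 + 2 = 47.
Total exposure: 2 + 4 + 4 + 6 + 2 + 7 + 3 + 7 + 2 = 37 weeks.
By Gamma–Poisson conjugacy, the posterior is Gamma(α + Σx, β + Σt) = Gamma(22 + 47, 6 + 37) = Gamma(69, 43).
Posterior mean = 69/43 = 69/43; prior mean = 22/6 = 11/3. Difference = 69/43 − 11/3 = -266/129.

-266/129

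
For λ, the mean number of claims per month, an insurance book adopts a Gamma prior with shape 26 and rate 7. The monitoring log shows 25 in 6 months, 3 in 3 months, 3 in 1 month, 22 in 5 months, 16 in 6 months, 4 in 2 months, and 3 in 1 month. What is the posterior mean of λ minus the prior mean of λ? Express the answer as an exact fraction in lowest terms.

Total count: 25 + 3 + 3 + 22 + 16 + 4 + 3 = 76.
Total exposure: 6 + 3 + 1 + 5 + 6 + 2 + 1 = 24 months.
By Gamma–Poisson conjugacy, the posterior is Gamma(α + Σx, β + Σt) = Gamma(26 + 76, 7 + 24) = Gamma(102, 31).
Posterior mean = 102/31 = 102/31; prior mean = 26/7 = 26/7. Difference = 102/31 − 26/7 = -92/217.

-92/217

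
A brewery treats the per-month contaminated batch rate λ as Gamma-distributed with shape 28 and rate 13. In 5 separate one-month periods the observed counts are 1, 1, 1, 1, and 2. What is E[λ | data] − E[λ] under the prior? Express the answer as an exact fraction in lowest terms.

-31/117

Total count: 1 + 1 + 1 + 1 + 2 = 6.
Total exposure: 5 months.
Gamma(α, β) with Poisson data over total exposure Σt gives posterior Gamma(α+Σx, β+Σt) = Gamma(34, 18).
Posterior mean = 34/18 = 17/9; prior mean = 28/13 = 28/13. Difference = 17/9 − 28/13 = -31/117.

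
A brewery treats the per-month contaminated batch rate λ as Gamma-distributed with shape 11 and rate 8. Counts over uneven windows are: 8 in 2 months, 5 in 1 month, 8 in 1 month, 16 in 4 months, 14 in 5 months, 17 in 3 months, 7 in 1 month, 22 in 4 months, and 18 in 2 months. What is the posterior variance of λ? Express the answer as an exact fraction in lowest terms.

Total count: 8 + 5 + 8 + 16 + 14 + 17 + 7 + 22 + 18 = 115.
Total exposure: 2 + 1 + 1 + 4 + 5 + 3 + 1 + 4 + 2 = 23 months.
Posterior: α' = 11 + 115 = 126, β' = 8 + 23 = 31.
Posterior variance = α'/β'² = 126/961.

126/961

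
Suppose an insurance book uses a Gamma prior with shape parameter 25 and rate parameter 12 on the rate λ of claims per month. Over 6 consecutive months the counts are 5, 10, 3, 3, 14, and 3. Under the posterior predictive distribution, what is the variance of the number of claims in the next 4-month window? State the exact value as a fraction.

Total count: 5 + 10 + 3 + 3 + 14 + 3 = 38.
Total exposure: 6 months.
Conjugate update: add total count to the shape and total exposure to the rate, giving Gamma(63, 18).
The posterior predictive for a window of length T is Negative Binomial with variance T·α'·(β'+T)/β'² = 4·63·22/324 = 154/9.

154/9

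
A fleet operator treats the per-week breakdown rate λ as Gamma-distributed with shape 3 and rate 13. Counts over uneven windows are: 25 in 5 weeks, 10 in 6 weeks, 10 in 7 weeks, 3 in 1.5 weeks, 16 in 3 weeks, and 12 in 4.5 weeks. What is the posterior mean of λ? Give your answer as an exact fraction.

79/40

Total count: 25 + 10 + 10 + 3 + 16 + 12 = 76.
Total exposure: 5 + 6 + 7 + 1.5 + 3 + 4.5 = 27 weeks.
Conjugate update: add total count to the shape and total exposure to the rate, giving Gamma(79, 40).
Posterior mean = α'/β' = 79/40.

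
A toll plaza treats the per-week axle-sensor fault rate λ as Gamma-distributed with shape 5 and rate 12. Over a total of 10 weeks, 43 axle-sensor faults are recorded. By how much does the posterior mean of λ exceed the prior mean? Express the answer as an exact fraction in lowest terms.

Total count 43 over total exposure 10 weeks.
Conjugate update: add total count to the shape and total exposure to the rate, giving Gamma(48, 22).
Posterior mean = 48/22 = 24/11; prior mean = 5/12 = 5/12. Difference = 24/11 − 5/12 = 233/132.

233/132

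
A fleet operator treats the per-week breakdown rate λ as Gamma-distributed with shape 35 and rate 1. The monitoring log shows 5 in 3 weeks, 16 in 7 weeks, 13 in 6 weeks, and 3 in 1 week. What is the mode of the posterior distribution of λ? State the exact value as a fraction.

Total count: 5 + 16 + 13 + 3 = 37.
Total exposure: 3 + 7 + 6 + 1 = 17 weeks.
Conjugate update: add total count to the shape and total exposure to the rate, giving Gamma(72, 18).
Posterior mode = (α'−1)/β' = 71/18.

71/18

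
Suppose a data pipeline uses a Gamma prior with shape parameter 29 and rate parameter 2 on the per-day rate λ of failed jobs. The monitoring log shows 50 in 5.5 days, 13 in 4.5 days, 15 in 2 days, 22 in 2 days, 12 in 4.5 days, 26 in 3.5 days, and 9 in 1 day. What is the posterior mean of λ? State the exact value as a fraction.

Total count: 50 + 13 + 15 + 22 + 12 + 26 + 9 = 147.
Total exposure: 5.5 + 4.5 + 2 + 2 + 4.5 + 3.5 + 1 = 23 days.
Posterior: α' = 29 + 147 = 176, β' = 2 + 23 = 25.
Posterior mean = α'/β' = 176/25.

176/25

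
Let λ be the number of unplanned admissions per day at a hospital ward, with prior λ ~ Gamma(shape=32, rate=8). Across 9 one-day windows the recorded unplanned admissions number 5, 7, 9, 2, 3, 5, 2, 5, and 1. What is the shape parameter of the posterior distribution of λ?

Total count: 5 + 7 + 9 + 2 + 3 + 5 + 2 + 5 + 1 = 39.
Total exposure: 9 days.
Posterior: α' = 32 + 39 = 71, β' = 8 + 9 = 17.

71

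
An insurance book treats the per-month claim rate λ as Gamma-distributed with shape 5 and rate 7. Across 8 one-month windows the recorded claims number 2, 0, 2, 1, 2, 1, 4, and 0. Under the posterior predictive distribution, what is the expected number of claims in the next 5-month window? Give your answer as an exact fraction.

Total count: 2 + 0 + 2 + 1 + 2 + 1 + 4 + 0 = 12.
Total exposure: 8 months.
Conjugate update: add total count to the shape and total exposure to the rate, giving Gamma(17, 15).
Predictive mean over a 5-month window = T·E[λ|data] = 5·17/15 = 17/3.

17/3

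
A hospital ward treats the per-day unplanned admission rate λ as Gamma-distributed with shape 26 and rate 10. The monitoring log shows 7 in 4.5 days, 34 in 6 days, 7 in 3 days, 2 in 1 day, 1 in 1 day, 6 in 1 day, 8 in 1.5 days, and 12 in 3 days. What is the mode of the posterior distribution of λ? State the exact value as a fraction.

102/31

Total count: 7 + 34 + 7 + 2 + 1 + 6 + 8 + 12 = 77.
Total exposure: 4.5 + 6 + 3 + 1 + 1 + 1 + 1.5 + 3 = 21 days.
Posterior: α' = 26 + 77 = 103, β' = 10 + 21 = 31.
Posterior mode = (α'−1)/β' = 102/31.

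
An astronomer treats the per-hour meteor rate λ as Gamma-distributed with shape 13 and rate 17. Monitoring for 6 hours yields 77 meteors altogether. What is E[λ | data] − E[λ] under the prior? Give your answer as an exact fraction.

Total count 77 over total exposure 6 hours.
Posterior: α' = 13 + 77 = 90, β' = 17 + 6 = 23.
Posterior mean = 90/23 = 90/23; prior mean = 13/17 = 13/17. Difference = 90/23 − 13/17 = 1231/391.

1231/391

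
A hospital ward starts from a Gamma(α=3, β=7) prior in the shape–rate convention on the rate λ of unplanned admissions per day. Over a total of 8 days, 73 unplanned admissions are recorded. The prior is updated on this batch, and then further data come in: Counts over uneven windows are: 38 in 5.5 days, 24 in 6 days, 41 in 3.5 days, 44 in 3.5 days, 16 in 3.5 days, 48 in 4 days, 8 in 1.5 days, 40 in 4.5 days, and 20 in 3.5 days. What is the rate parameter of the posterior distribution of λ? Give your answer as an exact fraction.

Total count 73 over total exposure 8 days.
After the first batch: Gamma(3 + 73, 7 + 8) = Gamma(76, 15).
Total count: 38 + 24 + 41 + 44 + 16 + 48 + 8 + 40 + 20 = 279.
Total exposure: 5.5 + 6 + 3.5 + 3.5 + 3.5 + 4 + 1.5 + 4.5 + 3.5 = 35.5 days.
After the second batch: Gamma(76 + 279, 15 + 35.5) = Gamma(355, 101/2).

101/2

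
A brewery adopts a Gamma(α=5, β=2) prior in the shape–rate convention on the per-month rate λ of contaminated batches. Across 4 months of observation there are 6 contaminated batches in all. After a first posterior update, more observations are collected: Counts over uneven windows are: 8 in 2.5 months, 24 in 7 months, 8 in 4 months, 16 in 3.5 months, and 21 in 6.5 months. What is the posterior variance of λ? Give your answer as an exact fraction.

352/3481

Total count 6 over total exposure 4 months.
After the first batch: Gamma(5 + 6, 2 + 4) = Gamma(11, 6).
Total count: 8 + 24 + 8 + 16 + 21 = 77.
Total exposure: 2.5 + 7 + 4 + 3.5 + 6.5 = 23.5 months.
After the second batch: Gamma(11 + 77, 6 + 23.5) = Gamma(88, 59/2).
Posterior variance = α'/β'² = 88/(3481/4) = 352/3481.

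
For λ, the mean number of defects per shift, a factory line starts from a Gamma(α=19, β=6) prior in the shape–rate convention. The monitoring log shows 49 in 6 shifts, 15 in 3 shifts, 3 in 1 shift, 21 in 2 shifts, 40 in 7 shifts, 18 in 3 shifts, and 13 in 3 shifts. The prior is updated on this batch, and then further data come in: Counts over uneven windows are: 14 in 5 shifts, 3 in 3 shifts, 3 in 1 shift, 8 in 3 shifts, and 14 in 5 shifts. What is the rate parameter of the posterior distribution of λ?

Total count: 49 + 15 + 3 + 21 + 40 + 18 + 13 = 159.
Total exposure: 6 + 3 + 1 + 2 + 7 + 3 + 3 = 25 shifts.
After the first batch: Gamma(19 + 159, 6 + 25) = Gamma(178, 31).
Total count: 14 + 3 + 3 + 8 + 14 = 42.
Total exposure: 5 + 3 + 1 + 3 + 5 = 17 shifts.
After the second batch: Gamma(178 + 42, 31 + 17) = Gamma(220, 48).

48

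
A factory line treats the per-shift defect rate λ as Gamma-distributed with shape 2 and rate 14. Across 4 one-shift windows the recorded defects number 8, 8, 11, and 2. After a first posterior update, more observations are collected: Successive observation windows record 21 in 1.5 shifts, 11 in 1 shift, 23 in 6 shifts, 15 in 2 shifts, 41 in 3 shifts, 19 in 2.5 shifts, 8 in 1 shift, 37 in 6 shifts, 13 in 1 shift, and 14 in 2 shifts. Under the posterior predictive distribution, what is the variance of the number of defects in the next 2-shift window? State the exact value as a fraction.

Total count: 8 + 8 + 11 + 2 = 29.
Total exposure: 4 shifts.
After the first batch: Gamma(2 + 29, 14 + 4) = Gamma(31, 18).
Total count: 21 + 11 + 23 + 15 + 41 + 19 + 8 + 37 + 13 + 14 = 202.
Total exposure: 1.5 + 1 + 6 + 2 + 3 + 2.5 + 1 + 6 + 1 + 2 = 26 shifts.
After the second batch: Gamma(31 + 202, 18 + 26) = Gamma(233, 44).
The posterior predictive for a window of length T is Negative Binomial with variance T·α'·(β'+T)/β'² = 2·233·46/1936 = 5359/484.

5359/484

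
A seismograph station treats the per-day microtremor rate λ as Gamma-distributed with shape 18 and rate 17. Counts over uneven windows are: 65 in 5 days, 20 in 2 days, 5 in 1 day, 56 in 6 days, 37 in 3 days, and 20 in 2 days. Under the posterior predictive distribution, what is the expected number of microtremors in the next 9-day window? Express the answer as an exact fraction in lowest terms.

Total count: 65 + 20 + 5 + 56 + 37 + 20 = 203.
Total exposure: 5 + 2 + 1 + 6 + 3 + 2 = 19 days.
Posterior: α' = 18 + 203 = 221, β' = 17 + 19 = 36.
Predictive mean over a 9-day window = T·E[λ|data] = 9·221/36 = 221/4.

221/4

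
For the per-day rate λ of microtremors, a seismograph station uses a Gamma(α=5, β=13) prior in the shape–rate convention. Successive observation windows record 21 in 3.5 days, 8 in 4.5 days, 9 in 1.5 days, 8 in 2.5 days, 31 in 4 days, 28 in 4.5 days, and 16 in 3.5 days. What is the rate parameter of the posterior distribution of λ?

Total count: 21 + 8 + 9 + 8 + 31 + 28 + 16 = 121.
Total exposure: 3.5 + 4.5 + 1.5 + 2.5 + 4 + 4.5 + 3.5 = 24 days.
Conjugate update: add total count to the shape and total exposure to the rate, giving Gamma(126, 37).

37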